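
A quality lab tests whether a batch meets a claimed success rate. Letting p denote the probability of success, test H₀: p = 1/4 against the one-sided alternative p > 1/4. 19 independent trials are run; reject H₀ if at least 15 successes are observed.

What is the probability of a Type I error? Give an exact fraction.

Under H₀, Y ~ Binomial(19, 1/4), and α = P(Y ≥ 15).
Adding the binomial terms for j = 15 through 19 with p = 1/4 yields 85429/68719476736.

85429/68719476736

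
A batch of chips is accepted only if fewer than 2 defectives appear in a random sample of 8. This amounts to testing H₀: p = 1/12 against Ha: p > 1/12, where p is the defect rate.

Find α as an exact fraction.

α = P(reject H₀ | H₀ true) = P(X ≥ 2 | p = 1/12), X ~ Binomial(8, 1/12).
α = 1 − P(X ≤ 1) = 1 − 370256249/429981696 = 59725447/429981696.

59725447/429981696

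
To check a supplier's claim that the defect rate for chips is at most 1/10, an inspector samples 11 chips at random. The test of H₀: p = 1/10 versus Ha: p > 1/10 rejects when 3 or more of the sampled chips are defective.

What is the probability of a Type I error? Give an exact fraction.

α = P(reject H₀ | H₀ true) = P(Y ≥ 3 | p = 1/10), Y ~ Binomial(11, 1/10).
α = 1 − P(Y ≤ 2) = 1 − 18208762983/20000000000 = 1791237017/20000000000.

1791237017/20000000000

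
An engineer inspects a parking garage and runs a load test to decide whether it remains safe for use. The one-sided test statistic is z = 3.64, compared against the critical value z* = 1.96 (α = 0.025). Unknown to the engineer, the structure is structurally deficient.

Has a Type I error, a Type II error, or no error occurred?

Neither — the decision is correct.

The conventional null hypothesis is that the structure meets the required load capacity (safe).
Since z = 3.64 > z* = 1.96, H₀ is rejected.
H₀ is false (actually the structure is structurally deficient).
The decision matches the true state — no error.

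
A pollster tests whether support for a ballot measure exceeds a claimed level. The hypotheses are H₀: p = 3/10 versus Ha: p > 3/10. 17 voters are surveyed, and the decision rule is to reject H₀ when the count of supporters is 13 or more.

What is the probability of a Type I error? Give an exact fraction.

Under H₀, S ~ Binomial(17, 3/10), and α = P(S ≥ 13).
P(S ≥ 13) = Σ_{j=13}^{17} C(17,j)·(3/10)^j·(7/10)^{17-j} = 1032701997051/10000000000000000.

1032701997051/10000000000000000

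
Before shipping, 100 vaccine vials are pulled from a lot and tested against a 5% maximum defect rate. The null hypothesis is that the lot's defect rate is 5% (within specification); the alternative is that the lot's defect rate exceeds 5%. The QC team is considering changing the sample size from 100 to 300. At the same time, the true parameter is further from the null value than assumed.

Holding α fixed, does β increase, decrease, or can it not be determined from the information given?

It decreases.

A larger sample reduces the standard error, pulling the sampling distribution under Ha further from the non-rejection region. The further the true parameter sits from the null value, the more of the Ha sampling distribution falls in the rejection region. Both changes push β in the same direction.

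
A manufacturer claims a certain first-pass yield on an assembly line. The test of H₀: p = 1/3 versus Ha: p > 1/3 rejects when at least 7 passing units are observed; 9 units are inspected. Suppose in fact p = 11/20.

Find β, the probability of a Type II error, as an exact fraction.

54431799039/64000000000

Under the alternative p = 11/20, K ~ Binomial(9, 11/20); β is the probability the test does not reject, P(K < 7).
Summing C(9,j)·(11/20)^j·(9/20)^{9-j} for j = 0..6 gives 54431799039/64000000000.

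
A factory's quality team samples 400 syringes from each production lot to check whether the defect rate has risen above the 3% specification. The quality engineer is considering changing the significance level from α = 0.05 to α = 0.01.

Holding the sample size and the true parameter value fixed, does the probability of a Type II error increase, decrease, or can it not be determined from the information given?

It increases.

A smaller α moves the rejection region further into the tail. With the alternative true, more outcomes now fall outside the rejection region, so failing to reject becomes more likely.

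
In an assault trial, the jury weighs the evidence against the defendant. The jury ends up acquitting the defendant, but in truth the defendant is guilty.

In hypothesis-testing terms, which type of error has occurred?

The null hypothesis here is that the defendant is innocent.
'Acquitting the defendant' corresponds to failing to reject H₀.
H₀ was not rejected but H₀ is false — a Type II error (false negative).

Type II error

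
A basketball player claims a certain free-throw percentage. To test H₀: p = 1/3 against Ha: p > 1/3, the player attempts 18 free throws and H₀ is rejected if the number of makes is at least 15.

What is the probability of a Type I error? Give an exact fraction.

7177/387420489

Under H₀, X ~ Binomial(18, 1/3), and α = P(X ≥ 15).
Adding the binomial terms for j = 15 through 18 with p = 1/3 yields 7177/387420489.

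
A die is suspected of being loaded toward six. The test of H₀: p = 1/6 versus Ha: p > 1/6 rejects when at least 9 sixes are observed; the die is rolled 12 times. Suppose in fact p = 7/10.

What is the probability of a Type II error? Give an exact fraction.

Under the alternative p = 7/10, S ~ Binomial(12, 7/10); β is the probability the test does not reject, P(S < 9).
Summing C(12,j)·(7/10)^j·(3/10)^{12-j} for j = 0..8 gives 101496845313/200000000000.

101496845313/200000000000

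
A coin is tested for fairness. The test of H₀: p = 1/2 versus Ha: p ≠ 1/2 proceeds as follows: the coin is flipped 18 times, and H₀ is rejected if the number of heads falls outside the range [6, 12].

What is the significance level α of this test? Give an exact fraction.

Under H₀, X ~ Binomial(18, 1/2); α is the probability of landing in either tail, P(X ≤ 5) + P(X ≥ 13).
The two tails are symmetric, so α = 2·(1 + 18 + 153 + 816 + 3060 + 8568)/2^18 = 25232/262144 = 1577/16384.

1577/16384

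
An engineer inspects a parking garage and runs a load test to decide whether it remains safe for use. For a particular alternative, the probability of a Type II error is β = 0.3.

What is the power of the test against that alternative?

Power = 1 − β = 1 − 0.3 = 0.7.

0.7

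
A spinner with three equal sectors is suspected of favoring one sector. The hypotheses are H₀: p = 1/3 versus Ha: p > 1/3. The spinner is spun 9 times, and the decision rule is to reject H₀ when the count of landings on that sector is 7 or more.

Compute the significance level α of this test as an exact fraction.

163/19683

The Type I error probability is α = P(K ≥ 7) computed under H₀, where K ~ Binomial(9, 1/3).
P(K ≥ 7) = Σ_{j=7}^{9} C(9,j)·(1/3)^j·(2/3)^{9-j} = 163/19683.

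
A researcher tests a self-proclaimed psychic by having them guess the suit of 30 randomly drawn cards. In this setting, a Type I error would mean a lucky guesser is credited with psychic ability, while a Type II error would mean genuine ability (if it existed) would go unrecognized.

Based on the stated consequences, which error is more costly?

Type I error

The Type I consequence (a lucky guesser is credited with psychic ability) is more severe than the Type II consequence (genuine ability (if it existed) would go unrecognized).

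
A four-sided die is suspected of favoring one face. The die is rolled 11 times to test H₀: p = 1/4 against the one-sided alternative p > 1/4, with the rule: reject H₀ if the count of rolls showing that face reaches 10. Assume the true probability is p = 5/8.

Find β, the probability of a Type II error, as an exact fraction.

4109420421/4294967296

A Type II error is failing to reject when Ha holds: with p = 5/8, β = P(S ≤ 9).
Adding the binomial probabilities P(S=0)+…+P(S=9) at p = 5/8 gives 4109420421/4294967296.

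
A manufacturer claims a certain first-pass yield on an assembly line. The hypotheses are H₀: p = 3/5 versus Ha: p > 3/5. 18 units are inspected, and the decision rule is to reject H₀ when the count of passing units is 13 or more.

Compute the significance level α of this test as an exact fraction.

α = P(reject H₀ | H₀ true) = P(S ≥ 13 | p = 3/5), with S ~ Binomial(18, 3/5).
Summing C(18,j)(3/5)^j(2/5)^{18−j} for j = 13,…,18 gives 796349989593/3814697265625.

796349989593/3814697265625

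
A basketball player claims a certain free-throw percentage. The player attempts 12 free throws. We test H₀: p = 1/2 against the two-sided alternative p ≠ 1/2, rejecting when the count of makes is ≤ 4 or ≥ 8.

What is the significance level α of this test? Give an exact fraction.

Under H₀, S ~ Binomial(12, 1/2); α is the probability of landing in either tail, P(S ≤ 4) + P(S ≥ 8).
The two tails are symmetric, so α = 2·(1 + 12 + 66 + 220 + 495)/2^12 = 1588/4096 = 397/1024.

397/1024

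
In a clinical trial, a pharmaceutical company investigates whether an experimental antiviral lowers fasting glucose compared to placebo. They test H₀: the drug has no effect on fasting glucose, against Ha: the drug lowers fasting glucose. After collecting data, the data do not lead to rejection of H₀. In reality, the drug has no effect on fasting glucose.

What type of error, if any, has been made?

The test retained a true H₀ — the decision matches the true state.

Neither — the decision is correct.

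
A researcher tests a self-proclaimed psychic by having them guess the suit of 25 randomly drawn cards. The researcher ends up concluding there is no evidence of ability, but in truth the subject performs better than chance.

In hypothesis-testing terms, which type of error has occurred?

Type II error

The null hypothesis here is that the subject is guessing at random (p = 1/4).
'Concluding there is no evidence of ability' corresponds to failing to reject H₀.
H₀ was not rejected but H₀ is false — a Type II error (false negative).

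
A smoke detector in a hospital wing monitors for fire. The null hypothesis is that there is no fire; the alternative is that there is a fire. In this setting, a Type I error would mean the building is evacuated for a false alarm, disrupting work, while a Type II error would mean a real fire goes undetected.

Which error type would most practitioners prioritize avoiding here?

Type II error

The Type II consequence (a real fire goes undetected) is more severe than the Type I consequence (the building is evacuated for a false alarm, disrupting work).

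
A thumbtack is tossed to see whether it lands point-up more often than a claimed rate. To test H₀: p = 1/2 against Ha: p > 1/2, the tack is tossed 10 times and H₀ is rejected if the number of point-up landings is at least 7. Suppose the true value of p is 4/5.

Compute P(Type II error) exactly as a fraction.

1180409/9765625

Under the alternative p = 4/5, K ~ Binomial(10, 4/5); β is the probability the test does not reject, P(K < 7).
Summing C(10,j)·(4/5)^j·(1/5)^{10-j} for j = 0..6 gives 1180409/9765625.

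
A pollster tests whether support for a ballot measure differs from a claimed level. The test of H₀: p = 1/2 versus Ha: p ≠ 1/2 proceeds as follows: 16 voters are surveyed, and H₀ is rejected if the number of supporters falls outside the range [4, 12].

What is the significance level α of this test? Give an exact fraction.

697/32768

α = P(X ≤ 3 or X ≥ 13 | p = 1/2), X ~ Binomial(16, 1/2).
The two tails are symmetric, so α = 2·(1 + 16 + 120 + 560)/2^16 = 1394/65536 = 697/32768.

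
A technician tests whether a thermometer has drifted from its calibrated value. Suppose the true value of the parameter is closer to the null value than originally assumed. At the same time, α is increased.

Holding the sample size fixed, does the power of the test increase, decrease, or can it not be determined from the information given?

The first change alone would make β increase; the second alone would make β decrease. Which effect dominates depends on the magnitudes, which are not given.
Since power = 1 − β, the effect on power is likewise indeterminate.

Cannot be determined from the information given.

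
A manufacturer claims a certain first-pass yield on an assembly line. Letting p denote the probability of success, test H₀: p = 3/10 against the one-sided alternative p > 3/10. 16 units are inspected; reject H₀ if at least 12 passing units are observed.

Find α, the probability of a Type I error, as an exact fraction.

α = P(reject H₀ | H₀ true) = P(Y ≥ 12 | p = 3/10), with Y ~ Binomial(16, 3/10).
P(Y ≥ 12) = Σ_{j=12}^{16} C(16,j)·(3/10)^j·(7/10)^{16-j} = 531662610897/2000000000000000.

531662610897/2000000000000000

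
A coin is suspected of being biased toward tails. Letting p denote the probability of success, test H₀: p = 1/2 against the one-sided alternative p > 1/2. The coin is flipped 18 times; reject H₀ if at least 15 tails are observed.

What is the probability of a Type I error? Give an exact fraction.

α = P(reject H₀ | H₀ true) = P(X ≥ 15 | p = 1/2), with X ~ Binomial(18, 1/2).
P(X ≥ 15) = [C(18,15) + C(18,16) + C(18,17) + C(18,18)] / 2^18 = (816 + 153 + 18 + 1) / 262144 = 988/262144 = 247/65536.

247/65536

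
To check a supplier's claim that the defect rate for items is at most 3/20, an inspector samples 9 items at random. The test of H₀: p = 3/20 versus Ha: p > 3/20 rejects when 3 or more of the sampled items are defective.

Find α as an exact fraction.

4507308909/32000000000

Under H₀, Y ~ Binomial(9, 3/20); the Type I error rate is P(Y ≥ 3).
Computing the lower-tail complement: 1 − 27492691091/32000000000 = 4507308909/32000000000.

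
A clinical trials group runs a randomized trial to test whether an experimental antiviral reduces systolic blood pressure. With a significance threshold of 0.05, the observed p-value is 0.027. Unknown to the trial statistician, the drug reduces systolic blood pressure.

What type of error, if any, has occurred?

Neither — the decision is correct.

The conventional null hypothesis is that the drug has no effect on systolic blood pressure.
Since p = 0.027 < α = 0.05, H₀ is rejected.
H₀ is false (actually the drug reduces systolic blood pressure).
The decision matches the true state — no error.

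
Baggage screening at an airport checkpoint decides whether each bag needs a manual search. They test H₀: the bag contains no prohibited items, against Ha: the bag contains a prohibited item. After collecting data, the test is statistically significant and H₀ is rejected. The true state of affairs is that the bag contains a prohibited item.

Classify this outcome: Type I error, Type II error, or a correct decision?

Neither — the decision is correct.

The test rejected a false H₀ — the decision matches the true state.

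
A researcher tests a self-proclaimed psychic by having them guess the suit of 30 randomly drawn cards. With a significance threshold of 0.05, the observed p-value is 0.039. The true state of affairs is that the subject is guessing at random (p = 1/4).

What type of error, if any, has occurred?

The conventional null hypothesis is that the subject is guessing at random (p = 1/4).
Since p = 0.039 < α = 0.05, H₀ is rejected.
H₀ is true (actually the subject is guessing at random (p = 1/4)).
Rejecting a true H₀ is a Type I error.

Type I error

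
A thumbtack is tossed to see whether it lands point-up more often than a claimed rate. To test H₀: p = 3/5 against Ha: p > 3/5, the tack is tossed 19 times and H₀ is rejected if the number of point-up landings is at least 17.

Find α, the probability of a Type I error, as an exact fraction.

The Type I error probability is α = P(X ≥ 17) computed under H₀, where X ~ Binomial(19, 3/5).
Summing C(19,j)(3/5)^j(2/5)^{19−j} for j = 17,…,19 gives 104216111541/19073486328125.

104216111541/19073486328125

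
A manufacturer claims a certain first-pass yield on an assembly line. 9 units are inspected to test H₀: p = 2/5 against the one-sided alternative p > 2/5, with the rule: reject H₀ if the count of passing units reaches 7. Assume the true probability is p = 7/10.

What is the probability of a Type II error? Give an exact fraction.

268584417/500000000

Under the alternative p = 7/10, Y ~ Binomial(9, 7/10); β is the probability the test does not reject, P(Y < 7).
Summing C(9,j)·(7/10)^j·(3/10)^{9-j} for j = 0..6 gives 268584417/500000000.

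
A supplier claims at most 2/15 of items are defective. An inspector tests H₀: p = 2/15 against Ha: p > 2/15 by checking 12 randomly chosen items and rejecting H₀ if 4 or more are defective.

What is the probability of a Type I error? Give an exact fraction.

558522837776/8649755859375

The significance level is the probability, assuming p = 2/15, of seeing 4 or more defectives in 12 draws.
α = 1 − P(X ≤ 3) = 1 − 8091233021599/8649755859375 = 558522837776/8649755859375.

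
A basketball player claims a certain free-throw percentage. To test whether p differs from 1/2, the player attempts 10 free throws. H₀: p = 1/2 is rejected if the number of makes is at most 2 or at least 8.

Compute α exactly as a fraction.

7/64

α = P(K ≤ 2 or K ≥ 8 | p = 1/2), K ~ Binomial(10, 1/2).
The two tails are symmetric, so α = 2·(1 + 10 + 45)/2^10 = 112/1024 = 7/64.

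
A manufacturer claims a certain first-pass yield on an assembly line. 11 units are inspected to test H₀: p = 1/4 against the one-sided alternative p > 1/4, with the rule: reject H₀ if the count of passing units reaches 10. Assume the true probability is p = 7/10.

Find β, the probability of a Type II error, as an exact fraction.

2217524751/2500000000

β = P(fail to reject H₀ | Ha true) = P(K ≤ 9 | p = 7/10), K ~ Binomial(11, 7/10).
Equivalently, β = 1 − P(K ≥ 10) = 2217524751/2500000000.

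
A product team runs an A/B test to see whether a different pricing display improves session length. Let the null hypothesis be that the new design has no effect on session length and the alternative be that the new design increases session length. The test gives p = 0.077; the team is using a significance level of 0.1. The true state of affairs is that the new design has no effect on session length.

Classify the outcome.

Since p = 0.077 < α = 0.1, H₀ is rejected.
H₀ is true (actually the new design has no effect on session length).
Rejecting a true H₀ is a Type I error.

Type I error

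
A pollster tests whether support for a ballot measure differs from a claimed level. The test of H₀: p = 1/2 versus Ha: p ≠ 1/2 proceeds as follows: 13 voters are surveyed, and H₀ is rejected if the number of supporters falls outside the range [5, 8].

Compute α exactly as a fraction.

1093/4096

Under H₀, S ~ Binomial(13, 1/2); α is the probability of landing in either tail, P(S ≤ 4) + P(S ≥ 9).
Each tail has probability (1 + 13 + 78 + 286 + 715)/8192; doubling gives α = 2186/8192 = 1093/4096.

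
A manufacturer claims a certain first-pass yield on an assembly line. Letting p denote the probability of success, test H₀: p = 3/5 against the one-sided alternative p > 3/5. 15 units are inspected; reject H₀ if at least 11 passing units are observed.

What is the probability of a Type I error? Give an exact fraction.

6630789357/30517578125

The Type I error probability is α = P(K ≥ 11) computed under H₀, where K ~ Binomial(15, 3/5).
P(K ≥ 11) = Σ_{j=11}^{15} C(15,j)·(3/5)^j·(2/5)^{15-j} = 6630789357/30517578125.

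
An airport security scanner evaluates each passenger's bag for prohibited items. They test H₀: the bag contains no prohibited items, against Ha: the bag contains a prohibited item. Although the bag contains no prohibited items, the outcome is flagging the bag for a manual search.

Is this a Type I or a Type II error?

'Flagging the bag for a manual search' corresponds to rejecting H₀.
H₀ was rejected but H₀ is true — a Type I error (false positive).

Type I error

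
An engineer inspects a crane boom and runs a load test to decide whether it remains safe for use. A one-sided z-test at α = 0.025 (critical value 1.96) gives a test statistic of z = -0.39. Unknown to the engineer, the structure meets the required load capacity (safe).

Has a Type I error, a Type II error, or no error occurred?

The conventional null hypothesis is that the structure meets the required load capacity (safe).
Since z = -0.39 ≤ z* = 1.96, H₀ is not rejected.
H₀ is true (actually the structure meets the required load capacity (safe)).
The decision matches the true state — no error.

No error — this is a correct decision.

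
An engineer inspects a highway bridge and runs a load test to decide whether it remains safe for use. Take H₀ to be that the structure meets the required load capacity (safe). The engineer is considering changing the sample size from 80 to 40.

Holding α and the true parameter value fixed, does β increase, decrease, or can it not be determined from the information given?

Reducing n widens both sampling distributions, so the test has less ability to distinguish Ha from H₀.

It increases.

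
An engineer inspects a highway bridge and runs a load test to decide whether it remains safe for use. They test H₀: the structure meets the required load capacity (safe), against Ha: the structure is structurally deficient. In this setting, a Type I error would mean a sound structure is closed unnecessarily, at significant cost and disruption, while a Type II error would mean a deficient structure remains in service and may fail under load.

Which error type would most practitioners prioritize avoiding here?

Type II error

The Type II consequence (a deficient structure remains in service and may fail under load) is more severe than the Type I consequence (a sound structure is closed unnecessarily, at significant cost and disruption).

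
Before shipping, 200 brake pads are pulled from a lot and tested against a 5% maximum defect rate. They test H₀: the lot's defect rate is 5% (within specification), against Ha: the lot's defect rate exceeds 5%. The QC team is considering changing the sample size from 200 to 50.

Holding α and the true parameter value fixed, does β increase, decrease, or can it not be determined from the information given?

It increases.

With less data the test statistic is noisier; under Ha, more outcomes land inside the acceptance region.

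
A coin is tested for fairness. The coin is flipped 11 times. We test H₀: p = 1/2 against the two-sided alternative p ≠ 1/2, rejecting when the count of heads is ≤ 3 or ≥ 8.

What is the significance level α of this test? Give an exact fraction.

29/128

Under H₀, X ~ Binomial(11, 1/2); α is the probability of landing in either tail, P(X ≤ 3) + P(X ≥ 8).
The two tails are symmetric, so α = 2·(1 + 11 + 55 + 165)/2^11 = 464/2048 = 29/128.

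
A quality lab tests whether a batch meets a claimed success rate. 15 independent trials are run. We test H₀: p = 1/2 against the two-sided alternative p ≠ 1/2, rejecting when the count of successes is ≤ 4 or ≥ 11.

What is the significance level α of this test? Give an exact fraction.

α = P(K ≤ 4 or K ≥ 11 | p = 1/2), K ~ Binomial(15, 1/2).
The two tails are symmetric, so α = 2·(1 + 15 + 105 + 455 + 1365)/2^15 = 3882/32768 = 1941/16384.

1941/16384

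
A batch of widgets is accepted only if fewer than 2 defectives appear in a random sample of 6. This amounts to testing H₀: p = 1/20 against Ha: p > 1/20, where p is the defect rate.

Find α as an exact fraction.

α = P(reject H₀ | H₀ true) = P(Y ≥ 2 | p = 1/20), Y ~ Binomial(6, 1/20).
α = 1 − P(Y ≤ 1) = 1 − 2476099/2560000 = 83901/2560000.

83901/2560000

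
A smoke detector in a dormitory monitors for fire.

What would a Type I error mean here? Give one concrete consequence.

With the conventional null hypothesis that there is no fire:
A Type I error is rejecting H₀ when H₀ is true.
Here that means sounding the alarm and evacuating the building when actually there is no fire.

A Type I error would mean concluding that there is a fire when in fact there is no fire. Consequence: the building is evacuated for a false alarm, disrupting work.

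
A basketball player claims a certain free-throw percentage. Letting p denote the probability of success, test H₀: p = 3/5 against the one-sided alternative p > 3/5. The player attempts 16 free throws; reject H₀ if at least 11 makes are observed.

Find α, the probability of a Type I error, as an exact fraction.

Under H₀, S ~ Binomial(16, 3/5), and α = P(S ≥ 11).
P(S ≥ 11) = Σ_{j=11}^{16} C(16,j)·(3/5)^j·(2/5)^{16-j} = 50177064897/152587890625.

50177064897/152587890625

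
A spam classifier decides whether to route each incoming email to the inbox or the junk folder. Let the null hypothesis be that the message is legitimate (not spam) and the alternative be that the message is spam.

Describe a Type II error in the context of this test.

A Type II error would mean concluding that the message is legitimate (not spam) (or at least failing to establish that the message is spam) when in fact the message is spam.

A Type II error is failing to reject H₀ when H₀ is false.
Here that means delivering the message to the inbox when actually the message is spam.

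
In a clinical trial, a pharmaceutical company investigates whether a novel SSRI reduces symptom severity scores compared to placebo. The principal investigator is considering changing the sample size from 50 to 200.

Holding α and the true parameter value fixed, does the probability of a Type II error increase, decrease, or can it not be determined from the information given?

Increasing n separates the H₀ and Ha sampling distributions, so under Ha fewer outcomes land in the acceptance region.

It decreases.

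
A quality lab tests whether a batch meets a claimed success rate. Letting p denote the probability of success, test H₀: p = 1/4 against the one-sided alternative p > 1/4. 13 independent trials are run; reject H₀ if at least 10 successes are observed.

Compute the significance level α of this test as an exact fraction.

529/4194304

Under H₀, X ~ Binomial(13, 1/4), and α = P(X ≥ 10).
Adding the binomial terms for j = 10 through 13 with p = 1/4 yields 529/4194304.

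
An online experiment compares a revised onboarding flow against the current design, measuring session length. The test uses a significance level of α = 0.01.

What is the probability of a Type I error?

The significance level α is, by definition, the probability of a Type I error — P(reject H₀ | H₀ true).

0.01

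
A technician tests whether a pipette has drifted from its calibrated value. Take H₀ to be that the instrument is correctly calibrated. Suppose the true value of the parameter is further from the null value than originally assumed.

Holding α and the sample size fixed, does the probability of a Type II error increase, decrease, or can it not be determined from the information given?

It decreases.

A bigger departure from H₀ is easier for the test to detect, so it fails to reject less often.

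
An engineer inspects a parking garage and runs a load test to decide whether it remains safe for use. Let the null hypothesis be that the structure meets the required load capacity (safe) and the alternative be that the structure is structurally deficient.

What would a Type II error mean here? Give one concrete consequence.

A Type II error is failing to reject H₀ when H₀ is false.
Here that means keeping the structure open when actually the structure is structurally deficient.

A Type II error would mean concluding that the structure meets the required load capacity (safe) (or at least failing to establish that the structure is structurally deficient) when in fact the structure is structurally deficient. Consequence: a deficient structure remains in service and may fail under load.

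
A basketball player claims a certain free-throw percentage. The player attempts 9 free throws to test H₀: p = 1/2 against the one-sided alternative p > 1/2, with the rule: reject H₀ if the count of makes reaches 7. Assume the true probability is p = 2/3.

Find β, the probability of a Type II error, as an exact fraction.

A Type II error is failing to reject when Ha holds: with p = 2/3, β = P(Y ≤ 6).
Adding the binomial probabilities P(Y=0)+…+P(Y=6) at p = 2/3 gives 12259/19683.

12259/19683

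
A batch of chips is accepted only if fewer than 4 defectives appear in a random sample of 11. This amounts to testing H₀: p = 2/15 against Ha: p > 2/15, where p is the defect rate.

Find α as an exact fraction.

27663615392/576650390625

Under H₀, X ~ Binomial(11, 2/15); the Type I error rate is P(X ≥ 4).
α = 1 − P(X ≤ 3) = 1 − 548986775233/576650390625 = 27663615392/576650390625.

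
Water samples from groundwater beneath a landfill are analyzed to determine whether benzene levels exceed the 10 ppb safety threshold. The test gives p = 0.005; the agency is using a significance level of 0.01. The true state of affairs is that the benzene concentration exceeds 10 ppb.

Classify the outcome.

Neither — the decision is correct.

The conventional null hypothesis is that the benzene concentration is at or below 10 ppb (safe).
Since p = 0.005 < α = 0.01, H₀ is rejected.
H₀ is false (actually the benzene concentration exceeds 10 ppb).
The decision matches the true state — no error.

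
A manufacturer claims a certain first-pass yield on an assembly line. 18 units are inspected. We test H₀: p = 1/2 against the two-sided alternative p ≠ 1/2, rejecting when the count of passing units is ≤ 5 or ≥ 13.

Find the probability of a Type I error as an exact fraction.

α = P(X ≤ 5 or X ≥ 13 | p = 1/2), X ~ Binomial(18, 1/2).
By symmetry, α = 2·P(X ≤ 5) = 2·(1 + 18 + 153 + 816 + 3060 + 8568)/262144 = 25232/262144 = 1577/16384.

1577/16384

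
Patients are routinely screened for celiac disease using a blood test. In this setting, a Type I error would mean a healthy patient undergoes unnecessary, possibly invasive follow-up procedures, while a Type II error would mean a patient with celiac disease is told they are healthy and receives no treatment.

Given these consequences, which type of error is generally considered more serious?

Type II error

The Type II consequence (a patient with celiac disease is told they are healthy and receives no treatment) is more severe than the Type I consequence (a healthy patient undergoes unnecessary, possibly invasive follow-up procedures).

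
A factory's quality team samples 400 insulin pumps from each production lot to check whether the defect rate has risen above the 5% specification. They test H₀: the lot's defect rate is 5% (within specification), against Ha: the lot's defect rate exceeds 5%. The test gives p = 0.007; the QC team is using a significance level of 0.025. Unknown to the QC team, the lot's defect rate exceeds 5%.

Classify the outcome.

No error (correct decision).

Since p = 0.007 < α = 0.025, H₀ is rejected.
H₀ is false (actually the lot's defect rate exceeds 5%).
The decision matches the true state — no error.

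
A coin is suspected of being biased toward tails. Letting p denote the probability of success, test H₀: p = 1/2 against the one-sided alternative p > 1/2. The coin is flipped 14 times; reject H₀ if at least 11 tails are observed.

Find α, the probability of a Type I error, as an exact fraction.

235/8192

Under H₀, K ~ Binomial(14, 1/2), and α = P(K ≥ 11).
Summing the upper tail: (364 + 91 + 14 + 1) / 2^14 = 470/16384 = 235/8192.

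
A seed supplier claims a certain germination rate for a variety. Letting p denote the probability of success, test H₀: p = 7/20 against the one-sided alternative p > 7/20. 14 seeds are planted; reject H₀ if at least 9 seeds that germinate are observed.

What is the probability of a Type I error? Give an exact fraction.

α = P(reject H₀ | H₀ true) = P(K ≥ 9 | p = 7/20), with K ~ Binomial(14, 7/20).
Adding the binomial terms for j = 9 through 14 with p = 7/20 yields 39884294187407537/1638400000000000000.

39884294187407537/1638400000000000000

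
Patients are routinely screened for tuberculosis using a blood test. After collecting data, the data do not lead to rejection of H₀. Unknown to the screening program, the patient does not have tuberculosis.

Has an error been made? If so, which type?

No error — this is a correct decision.

The conventional null hypothesis here is that the patient does not have tuberculosis.
The test retained a true H₀ — the decision matches the true state.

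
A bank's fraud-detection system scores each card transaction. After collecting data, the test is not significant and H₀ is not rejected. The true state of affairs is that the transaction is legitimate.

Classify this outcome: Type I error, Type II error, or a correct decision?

The conventional null hypothesis here is that the transaction is legitimate.
The test retained a true H₀ — the decision matches the true state.

Neither — the decision is correct.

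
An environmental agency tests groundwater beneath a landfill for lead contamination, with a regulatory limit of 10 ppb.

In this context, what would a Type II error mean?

A Type II error would mean concluding that the lead concentration is at or below 10 ppb (safe) (or at least failing to establish that the lead concentration exceeds 10 ppb) when in fact the lead concentration exceeds 10 ppb.

With the conventional null hypothesis that the lead concentration is at or below 10 ppb (safe):
A Type II error is failing to reject H₀ when H₀ is false.
Here that means certifying the site as safe when actually the lead concentration exceeds 10 ppb.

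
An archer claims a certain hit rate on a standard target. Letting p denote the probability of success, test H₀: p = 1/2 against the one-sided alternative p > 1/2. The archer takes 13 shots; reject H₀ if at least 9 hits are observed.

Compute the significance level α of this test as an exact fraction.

Under H₀, X ~ Binomial(13, 1/2), and α = P(X ≥ 9).
P(X ≥ 9) = [C(13,9) + C(13,10) + C(13,11) + C(13,12) + C(13,13)] / 2^13 = (715 + 286 + 78 + 13 + 1) / 8192 = 1093/8192.

1093/8192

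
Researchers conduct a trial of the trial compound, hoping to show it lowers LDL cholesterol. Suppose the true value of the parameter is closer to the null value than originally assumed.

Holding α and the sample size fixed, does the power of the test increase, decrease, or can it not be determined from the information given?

It decreases.

A smaller departure from H₀ means the test statistic under Ha is distributed closer to where it would be under H₀; rejection becomes less likely.
Since power = 1 − β and β increases, power decreases.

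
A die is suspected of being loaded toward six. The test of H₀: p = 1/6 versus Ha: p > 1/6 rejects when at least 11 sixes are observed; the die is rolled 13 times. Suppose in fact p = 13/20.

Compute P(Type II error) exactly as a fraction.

Under the alternative p = 13/20, X ~ Binomial(13, 13/20); β is the probability the test does not reject, P(X < 11).
Equivalently, β = 1 − P(X ≥ 11) = 36323681060626281/40960000000000000.

36323681060626281/40960000000000000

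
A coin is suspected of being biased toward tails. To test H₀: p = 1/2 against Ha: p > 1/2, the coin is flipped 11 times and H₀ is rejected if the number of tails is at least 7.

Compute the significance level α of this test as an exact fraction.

α = P(reject H₀ | H₀ true) = P(S ≥ 7 | p = 1/2), with S ~ Binomial(11, 1/2).
P(S ≥ 7) = [C(11,7) + C(11,8) + C(11,9) + C(11,10) + C(11,11)] / 2^11 = (330 + 165 + 55 + 11 + 1) / 2048 = 562/2048 = 281/1024.

281/1024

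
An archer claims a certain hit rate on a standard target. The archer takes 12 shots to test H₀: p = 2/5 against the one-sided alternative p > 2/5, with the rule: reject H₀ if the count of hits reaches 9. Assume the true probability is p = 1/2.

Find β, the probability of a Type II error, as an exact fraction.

3797/4096

A Type II error is failing to reject when Ha holds: with p = 1/2, β = P(K ≤ 8).
Summing C(12,j)·(1/2)^j·(1/2)^{12-j} for j = 0..8 gives 3797/4096.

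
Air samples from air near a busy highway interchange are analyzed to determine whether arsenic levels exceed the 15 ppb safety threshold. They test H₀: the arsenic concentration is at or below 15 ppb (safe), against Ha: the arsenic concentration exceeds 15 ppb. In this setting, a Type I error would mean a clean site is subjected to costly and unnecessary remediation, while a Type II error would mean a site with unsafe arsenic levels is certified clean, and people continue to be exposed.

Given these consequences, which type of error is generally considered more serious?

Type II error

The Type II consequence (a site with unsafe arsenic levels is certified clean, and people continue to be exposed) is more severe than the Type I consequence (a clean site is subjected to costly and unnecessary remediation).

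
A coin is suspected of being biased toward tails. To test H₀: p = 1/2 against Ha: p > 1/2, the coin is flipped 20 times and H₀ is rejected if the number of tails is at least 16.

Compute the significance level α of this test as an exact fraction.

Under H₀, K ~ Binomial(20, 1/2), and α = P(K ≥ 16).
P(K ≥ 16) = [C(20,16) + C(20,17) + C(20,18) + C(20,19) + C(20,20)] / 2^20 = (4845 + 1140 + 190 + 20 + 1) / 1048576 = 6196/1048576 = 1549/262144.

1549/262144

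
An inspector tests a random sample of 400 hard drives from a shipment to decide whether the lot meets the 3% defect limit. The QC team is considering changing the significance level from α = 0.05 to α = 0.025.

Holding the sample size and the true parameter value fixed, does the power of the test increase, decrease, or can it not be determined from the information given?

It decreases.

A smaller α moves the rejection region further into the tail. With the alternative true, more outcomes now fall outside the rejection region, so failing to reject becomes more likely.
Since power = 1 − β and β increases, power decreases.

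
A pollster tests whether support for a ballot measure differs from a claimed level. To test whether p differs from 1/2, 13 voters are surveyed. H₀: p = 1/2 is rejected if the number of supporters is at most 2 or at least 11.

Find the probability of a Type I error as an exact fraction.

23/1024

α = P(K ≤ 2 or K ≥ 11 | p = 1/2), K ~ Binomial(13, 1/2).
The two tails are symmetric, so α = 2·(1 + 13 + 78)/2^13 = 184/8192 = 23/1024.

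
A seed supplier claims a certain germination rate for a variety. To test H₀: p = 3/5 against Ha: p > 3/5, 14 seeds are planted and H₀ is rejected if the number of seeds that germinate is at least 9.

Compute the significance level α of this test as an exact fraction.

2965421097/6103515625

Under H₀, Y ~ Binomial(14, 3/5), and α = P(Y ≥ 9).
Adding the binomial terms for j = 9 through 14 with p = 3/5 yields 2965421097/6103515625.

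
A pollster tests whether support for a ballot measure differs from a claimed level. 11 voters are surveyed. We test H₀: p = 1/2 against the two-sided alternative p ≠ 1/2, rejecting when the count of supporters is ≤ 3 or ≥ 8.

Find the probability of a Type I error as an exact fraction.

α = P(Y ≤ 3 or Y ≥ 8 | p = 1/2), Y ~ Binomial(11, 1/2).
The two tails are symmetric, so α = 2·(1 + 11 + 55 + 165)/2^11 = 464/2048 = 29/128.

29/128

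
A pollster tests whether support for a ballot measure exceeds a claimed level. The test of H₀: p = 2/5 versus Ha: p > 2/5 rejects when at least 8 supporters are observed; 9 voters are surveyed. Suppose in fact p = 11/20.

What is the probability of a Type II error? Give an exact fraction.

123069745737/128000000000

β = P(fail to reject H₀ | Ha true) = P(X ≤ 7 | p = 11/20), X ~ Binomial(9, 11/20).
Summing C(9,j)·(11/20)^j·(9/20)^{9-j} for j = 0..7 gives 123069745737/128000000000.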